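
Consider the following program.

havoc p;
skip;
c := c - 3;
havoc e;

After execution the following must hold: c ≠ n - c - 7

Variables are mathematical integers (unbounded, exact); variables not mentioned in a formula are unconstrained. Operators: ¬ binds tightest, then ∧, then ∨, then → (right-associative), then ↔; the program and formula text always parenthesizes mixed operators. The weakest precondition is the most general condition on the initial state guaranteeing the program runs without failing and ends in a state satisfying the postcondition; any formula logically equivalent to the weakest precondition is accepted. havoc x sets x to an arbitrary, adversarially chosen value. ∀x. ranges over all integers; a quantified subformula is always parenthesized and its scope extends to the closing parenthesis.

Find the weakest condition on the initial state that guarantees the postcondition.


Working backward. After the program, the postcondition c ≠ n - c - 7 must hold; in canonical form it is 2*c ≠ n - 7.
Before havoc e: 2*c ≠ n - 7
Before c := c - 3: 2*c ≠ n - 1
Before skip: 2*c ≠ n - 1
Before havoc p: 2*c ≠ n - 1
Answer: WP = 2*c ≠ n - 1


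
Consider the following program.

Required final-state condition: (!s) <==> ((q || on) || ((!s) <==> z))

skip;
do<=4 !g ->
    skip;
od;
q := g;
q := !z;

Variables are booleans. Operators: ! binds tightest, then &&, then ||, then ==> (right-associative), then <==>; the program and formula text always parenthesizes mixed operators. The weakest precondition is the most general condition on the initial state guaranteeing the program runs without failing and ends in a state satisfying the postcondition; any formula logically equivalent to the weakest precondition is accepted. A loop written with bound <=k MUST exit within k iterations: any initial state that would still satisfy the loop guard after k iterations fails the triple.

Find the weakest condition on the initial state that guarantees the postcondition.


Working backward. After the program, the postcondition (!s) <==> ((q || on) || ((!s) <==> z)) must hold; in canonical form it is (!s) <==> (q || on || ((!s) <==> z)).
Before q := !z: (!s) <==> ((!z) || on || ((!s) <==> z))
Before q := g: (!s) <==> ((!z) || on || ((!s) <==> z))
Before the loop (bound <=4), unroll the exhaustion recursion (WP_0 = exit-now case; WP_j = one more guarded iteration, up to j = 4):
  WP_0: g && ((!s) <==> ((!z) || on || ((!s) <==> z)))
  WP_1: ((!g) ==> (g && ((!s) <==> ((!z) || on || ((!s) <==> z))))) && (g ==> ((!s) <==> ((!z) || on || ((!s) <==> z))))
  WP_2: ((!g) ==> (((!g) ==> (g && ((!s) <==> ((!z) || on || ((!s) <==> z))))) && (g ==> ((!s) <==> ((!z) || on || ((!s) <==> z)))))) && (g ==> ((!s) <==> ((!z) || on || ((!s) <==> z))))
  WP_3: ((!g) ==> (((!g) ==> (((!g) ==> (g && ((!s) <==> ((!z) || on || ((!s) <==> z))))) && (g ==> ((!s) <==> ((!z) || on || ((!s) <==> z)))))) && (g ==> ((!s) <==> ((!z) || on || ((!s) <==> z)))))) && (g ==> ((!s) <==> ((!z) || on || ((!s) <==> z))))
  WP_4: ((!g) ==> (((!g) ==> (((!g) ==> (((!g) ==> (g && ((!s) <==> ((!z) || on || ((!s) <==> z))))) && (g ==> ((!s) <==> ((!z) || on || ((!s) <==> z)))))) && (g ==> ((!s) <==> ((!z) || on || ((!s) <==> z)))))) && (g ==> ((!s) <==> ((!z) || on || ((!s) <==> z)))))) && (g ==> ((!s) <==> ((!z) || on || ((!s) <==> z))))
So before the loop: ((!g) ==> (((!g) ==> (((!g) ==> (((!g) ==> (g && ((!s) <==> ((!z) || on || ((!s) <==> z))))) && (g ==> ((!s) <==> ((!z) || on || ((!s) <==> z)))))) && (g ==> ((!s) <==> ((!z) || on || ((!s) <==> z)))))) && (g ==> ((!s) <==> ((!z) || on || ((!s) <==> z)))))) && (g ==> ((!s) <==> ((!z) || on || ((!s) <==> z))))
Before skip: ((!g) ==> (((!g) ==> (((!g) ==> (((!g) ==> (g && ((!s) <==> ((!z) || on || ((!s) <==> z))))) && (g ==> ((!s) <==> ((!z) || on || ((!s) <==> z)))))) && (g ==> ((!s) <==> ((!z) || on || ((!s) <==> z)))))) && (g ==> ((!s) <==> ((!z) || on || ((!s) <==> z)))))) && (g ==> ((!s) <==> ((!z) || on || ((!s) <==> z))))
Answer: WP = ((!g) ==> (((!g) ==> (((!g) ==> (((!g) ==> (g && ((!s) <==> ((!z) || on || ((!s) <==> z))))) && (g ==> ((!s) <==> ((!z) || on || ((!s) <==> z)))))) && (g ==> ((!s) <==> ((!z) || on || ((!s) <==> z)))))) && (g ==> ((!s) <==> ((!z) || on || ((!s) <==> z)))))) && (g ==> ((!s) <==> ((!z) || on || ((!s) <==> z))))


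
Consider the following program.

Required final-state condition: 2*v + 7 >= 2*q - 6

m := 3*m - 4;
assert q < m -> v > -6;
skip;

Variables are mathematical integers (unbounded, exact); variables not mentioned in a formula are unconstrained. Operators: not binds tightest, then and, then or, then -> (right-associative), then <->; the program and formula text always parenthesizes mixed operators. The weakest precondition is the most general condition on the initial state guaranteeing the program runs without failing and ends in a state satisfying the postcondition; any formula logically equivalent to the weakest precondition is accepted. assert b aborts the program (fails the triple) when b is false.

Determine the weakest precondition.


Working backward. After the program, the postcondition 2*v + 7 >= 2*q - 6 must hold; in canonical form it is 2*v >= 2*q - 13.
Before skip: 2*v >= 2*q - 13
Before assert q < m -> v > -6: (q < m -> v > -6) and 2*v >= 2*q - 13
Before m := 3*m - 4: (q < 3*m - 4 -> v > -6) and 2*v >= 2*q - 13
Answer: WP = (q < 3*m - 4 -> v > -6) and 2*v >= 2*q - 13


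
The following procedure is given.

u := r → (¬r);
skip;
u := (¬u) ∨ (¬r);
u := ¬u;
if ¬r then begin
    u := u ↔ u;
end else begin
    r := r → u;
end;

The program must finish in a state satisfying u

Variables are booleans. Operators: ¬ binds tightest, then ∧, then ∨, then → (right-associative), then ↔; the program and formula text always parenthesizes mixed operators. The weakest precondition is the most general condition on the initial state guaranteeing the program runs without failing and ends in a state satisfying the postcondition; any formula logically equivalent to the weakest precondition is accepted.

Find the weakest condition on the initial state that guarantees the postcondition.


Working backward. After the program, u must hold.
Then branch requires true; else branch requires u.
Before the if: r → u
Before u := ¬u: r → (¬u)
Before u := (¬u) ∨ (¬r): r → (¬((¬u) ∨ (¬r)))
Before skip: r → (¬((¬u) ∨ (¬r)))
Before u := r → (¬r): r → (¬((¬(r → (¬r))) ∨ (¬r)))
Answer: WP = r → (¬((¬(r → (¬r))) ∨ (¬r)))


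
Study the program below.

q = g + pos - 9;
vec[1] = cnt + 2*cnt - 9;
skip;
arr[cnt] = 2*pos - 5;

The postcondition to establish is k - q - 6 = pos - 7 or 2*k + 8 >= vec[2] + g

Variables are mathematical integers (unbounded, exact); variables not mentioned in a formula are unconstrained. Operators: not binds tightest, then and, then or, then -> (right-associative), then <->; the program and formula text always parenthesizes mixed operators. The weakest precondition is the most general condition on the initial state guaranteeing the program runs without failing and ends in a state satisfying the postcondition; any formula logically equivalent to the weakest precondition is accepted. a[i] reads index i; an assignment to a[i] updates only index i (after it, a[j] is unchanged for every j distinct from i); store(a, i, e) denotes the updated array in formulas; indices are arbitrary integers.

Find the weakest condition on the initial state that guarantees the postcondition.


Working backward. After the program, the postcondition k - q - 6 = pos - 7 or 2*k + 8 >= vec[2] + g must hold; in canonical form it is k = pos + q - 1 or 2*k >= vec[2] + g - 8.
Before arr[cnt] := 2*pos - 5: k = pos + q - 1 or 2*k >= vec[2] + g - 8
Before skip: k = pos + q - 1 or 2*k >= vec[2] + g - 8
Before vec[1] := cnt + 2*cnt - 9: k = pos + q - 1 or 2*k >= vec[2] + g - 8
Before q := g + pos - 9: k = g + 2*pos - 10 or 2*k >= vec[2] + g - 8
Answer: WP = k = g + 2*pos - 10 or 2*k >= vec[2] + g - 8


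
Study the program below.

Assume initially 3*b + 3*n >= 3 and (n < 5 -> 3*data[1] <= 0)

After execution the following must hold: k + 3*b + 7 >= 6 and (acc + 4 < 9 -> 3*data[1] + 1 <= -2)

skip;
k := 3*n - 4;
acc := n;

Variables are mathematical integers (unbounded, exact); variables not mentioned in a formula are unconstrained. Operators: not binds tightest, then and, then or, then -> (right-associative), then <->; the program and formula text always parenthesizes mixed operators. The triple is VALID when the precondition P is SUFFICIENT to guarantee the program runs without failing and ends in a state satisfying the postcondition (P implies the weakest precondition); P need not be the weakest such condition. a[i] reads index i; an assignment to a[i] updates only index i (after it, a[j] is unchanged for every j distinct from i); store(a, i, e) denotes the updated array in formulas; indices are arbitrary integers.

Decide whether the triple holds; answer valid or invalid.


Working backward. After the program, the postcondition k + 3*b + 7 >= 6 and (acc + 4 < 9 -> 3*data[1] + 1 <= -2) must hold; in canonical form it is 3*b + k >= -1 and (acc < 5 -> 3*data[1] <= -3).
Before acc := n: 3*b + k >= -1 and (n < 5 -> 3*data[1] <= -3)
Before k := 3*n - 4: 3*b + 3*n >= 3 and (n < 5 -> 3*data[1] <= -3)
Before skip: 3*b + 3*n >= 3 and (n < 5 -> 3*data[1] <= -3)
The weakest precondition is 3*b + 3*n >= 3 and (n < 5 -> 3*data[1] <= -3).
Check whether 3*b + 3*n >= 3 and (n < 5 -> 3*data[1] <= 0) implies it.
Countermodel: at the initial state b = 0, data = {[1] = 0, elsewhere 0}, n = 1, the precondition holds but the weakest precondition fails.
Answer: invalid


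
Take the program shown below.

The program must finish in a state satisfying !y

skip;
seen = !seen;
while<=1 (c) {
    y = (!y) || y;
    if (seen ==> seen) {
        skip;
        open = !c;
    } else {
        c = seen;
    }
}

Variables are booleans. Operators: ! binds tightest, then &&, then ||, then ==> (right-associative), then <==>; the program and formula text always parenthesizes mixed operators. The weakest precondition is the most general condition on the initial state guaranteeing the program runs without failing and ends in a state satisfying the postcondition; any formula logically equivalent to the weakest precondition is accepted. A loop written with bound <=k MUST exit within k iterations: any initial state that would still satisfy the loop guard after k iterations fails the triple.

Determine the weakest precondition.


Working backward. After the program, !y must hold.
Before the loop (bound <=1), unroll the exhaustion recursion (WP_0 = exit-now case; WP_j = one more guarded iteration, up to j = 1):
  WP_0: (!c) && (!y)
  WP_1: (!c) && ((!c) ==> (!y))
So before the loop: (!c) && ((!c) ==> (!y))
Before seen := !seen: (!c) && ((!c) ==> (!y))
Before skip: (!c) && ((!c) ==> (!y))
Answer: WP = (!c) && ((!c) ==> (!y))


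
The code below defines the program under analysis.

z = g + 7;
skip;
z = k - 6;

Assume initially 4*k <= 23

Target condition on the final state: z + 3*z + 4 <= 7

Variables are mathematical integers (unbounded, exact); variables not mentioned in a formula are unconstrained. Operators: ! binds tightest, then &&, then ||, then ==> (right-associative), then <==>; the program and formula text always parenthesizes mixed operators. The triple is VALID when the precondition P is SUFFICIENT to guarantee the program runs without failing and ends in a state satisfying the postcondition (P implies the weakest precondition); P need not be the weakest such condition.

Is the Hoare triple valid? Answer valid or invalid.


Working backward. After the program, the postcondition z + 3*z + 4 <= 7 must hold; in canonical form it is 4*z <= 3.
Before z := k - 6: 4*k <= 27
Before skip: 4*k <= 27
Before z := g + 7: 4*k <= 27
The weakest precondition is 4*k <= 27.
Check whether 4*k <= 23 implies it.
Every state satisfying the precondition satisfies the weakest precondition: the implication holds.
Answer: valid


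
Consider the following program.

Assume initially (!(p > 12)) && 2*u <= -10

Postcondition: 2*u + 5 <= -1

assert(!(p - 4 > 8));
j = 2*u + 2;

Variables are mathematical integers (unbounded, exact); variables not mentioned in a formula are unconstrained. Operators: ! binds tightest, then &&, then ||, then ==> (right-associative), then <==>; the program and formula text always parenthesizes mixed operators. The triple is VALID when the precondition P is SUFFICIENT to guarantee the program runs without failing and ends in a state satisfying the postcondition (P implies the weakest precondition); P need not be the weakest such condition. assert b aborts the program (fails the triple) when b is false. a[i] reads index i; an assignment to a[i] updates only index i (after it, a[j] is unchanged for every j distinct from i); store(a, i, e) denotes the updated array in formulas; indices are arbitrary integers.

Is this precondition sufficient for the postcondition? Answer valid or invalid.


Working backward. After the program, the postcondition 2*u + 5 <= -1 must hold; in canonical form it is 2*u <= -6.
Before j := 2*u + 2: 2*u <= -6
Before assert !(p - 4 > 8): (!(p > 12)) && 2*u <= -6
The weakest precondition is (!(p > 12)) && 2*u <= -6.
Check whether (!(p > 12)) && 2*u <= -10 implies it.
Every state satisfying the precondition satisfies the weakest precondition: the implication holds.
Answer: valid


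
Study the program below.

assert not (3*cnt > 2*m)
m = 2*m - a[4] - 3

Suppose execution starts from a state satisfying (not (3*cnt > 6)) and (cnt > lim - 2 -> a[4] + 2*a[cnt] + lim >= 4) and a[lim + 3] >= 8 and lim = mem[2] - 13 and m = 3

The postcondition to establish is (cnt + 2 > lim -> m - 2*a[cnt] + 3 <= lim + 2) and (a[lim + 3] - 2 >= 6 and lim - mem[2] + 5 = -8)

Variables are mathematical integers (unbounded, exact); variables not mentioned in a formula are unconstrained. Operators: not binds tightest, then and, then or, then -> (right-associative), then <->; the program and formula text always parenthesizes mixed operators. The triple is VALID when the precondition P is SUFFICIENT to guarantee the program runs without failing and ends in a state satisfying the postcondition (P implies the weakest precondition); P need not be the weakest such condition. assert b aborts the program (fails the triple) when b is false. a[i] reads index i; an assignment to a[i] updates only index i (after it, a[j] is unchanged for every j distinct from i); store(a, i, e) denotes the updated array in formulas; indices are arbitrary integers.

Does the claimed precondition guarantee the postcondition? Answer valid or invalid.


Working backward. After the program, the postcondition (cnt + 2 > lim -> m - 2*a[cnt] + 3 <= lim + 2) and (a[lim + 3] - 2 >= 6 and lim - mem[2] + 5 = -8) must hold; in canonical form it is (cnt > lim - 2 -> m <= 2*a[cnt] + lim - 1) and a[lim + 3] >= 8 and lim = mem[2] - 13.
Before m := 2*m - a[4] - 3: (cnt > lim - 2 -> 2*m <= a[4] + 2*a[cnt] + lim + 2) and a[lim + 3] >= 8 and lim = mem[2] - 13
Before assert not (3*cnt > 2*m): (not (3*cnt > 2*m)) and (cnt > lim - 2 -> 2*m <= a[4] + 2*a[cnt] + lim + 2) and a[lim + 3] >= 8 and lim = mem[2] - 13
The weakest precondition is (not (3*cnt > 2*m)) and (cnt > lim - 2 -> 2*m <= a[4] + 2*a[cnt] + lim + 2) and a[lim + 3] >= 8 and lim = mem[2] - 13.
Check whether (not (3*cnt > 6)) and (cnt > lim - 2 -> a[4] + 2*a[cnt] + lim >= 4) and a[lim + 3] >= 8 and lim = mem[2] - 13 and m = 3 implies it.
Every state satisfying the precondition satisfies the weakest precondition: the implication holds.
Answer: valid


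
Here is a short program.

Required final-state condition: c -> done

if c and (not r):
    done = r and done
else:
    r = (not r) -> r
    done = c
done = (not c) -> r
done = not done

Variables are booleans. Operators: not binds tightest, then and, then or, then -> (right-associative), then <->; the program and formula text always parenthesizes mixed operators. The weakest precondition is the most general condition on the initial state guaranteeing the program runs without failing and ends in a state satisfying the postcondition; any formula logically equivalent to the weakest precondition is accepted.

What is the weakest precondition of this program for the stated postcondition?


Working backward. After the program, c -> done must hold.
Before done := not done: c -> (not done)
Before done := (not c) -> r: c -> (not ((not c) -> r))
Then branch requires c -> (not ((not c) -> r)); else branch requires c -> (not ((not c) -> ((not r) -> r))).
Before the if: ((c and (not r)) -> (c -> (not ((not c) -> r)))) and ((not (c and (not r))) -> (c -> (not ((not c) -> ((not r) -> r)))))
Answer: WP = ((c and (not r)) -> (c -> (not ((not c) -> r)))) and ((not (c and (not r))) -> (c -> (not ((not c) -> ((not r) -> r)))))


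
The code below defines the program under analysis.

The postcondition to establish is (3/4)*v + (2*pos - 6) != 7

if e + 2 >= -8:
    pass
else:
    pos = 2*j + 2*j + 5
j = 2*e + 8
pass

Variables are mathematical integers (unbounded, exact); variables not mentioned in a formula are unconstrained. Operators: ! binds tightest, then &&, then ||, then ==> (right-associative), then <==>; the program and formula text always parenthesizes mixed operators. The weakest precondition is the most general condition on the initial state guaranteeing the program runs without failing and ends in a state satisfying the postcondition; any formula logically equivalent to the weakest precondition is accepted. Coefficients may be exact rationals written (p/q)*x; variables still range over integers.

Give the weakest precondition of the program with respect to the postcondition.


Working backward. After the program, the postcondition (3/4)*v + (2*pos - 6) != 7 must hold; in canonical form it is 2*pos + (3/4)*v != 13.
Before skip: 2*pos + (3/4)*v != 13
Before j := 2*e + 8: 2*pos + (3/4)*v != 13
Then branch requires 2*pos + (3/4)*v != 13; else branch requires 8*j + (3/4)*v != 3.
Before the if: (e >= -10 ==> 2*pos + (3/4)*v != 13) && ((!(e >= -10)) ==> 8*j + (3/4)*v != 3)
Answer: WP = (e >= -10 ==> 2*pos + (3/4)*v != 13) && ((!(e >= -10)) ==> 8*j + (3/4)*v != 3)


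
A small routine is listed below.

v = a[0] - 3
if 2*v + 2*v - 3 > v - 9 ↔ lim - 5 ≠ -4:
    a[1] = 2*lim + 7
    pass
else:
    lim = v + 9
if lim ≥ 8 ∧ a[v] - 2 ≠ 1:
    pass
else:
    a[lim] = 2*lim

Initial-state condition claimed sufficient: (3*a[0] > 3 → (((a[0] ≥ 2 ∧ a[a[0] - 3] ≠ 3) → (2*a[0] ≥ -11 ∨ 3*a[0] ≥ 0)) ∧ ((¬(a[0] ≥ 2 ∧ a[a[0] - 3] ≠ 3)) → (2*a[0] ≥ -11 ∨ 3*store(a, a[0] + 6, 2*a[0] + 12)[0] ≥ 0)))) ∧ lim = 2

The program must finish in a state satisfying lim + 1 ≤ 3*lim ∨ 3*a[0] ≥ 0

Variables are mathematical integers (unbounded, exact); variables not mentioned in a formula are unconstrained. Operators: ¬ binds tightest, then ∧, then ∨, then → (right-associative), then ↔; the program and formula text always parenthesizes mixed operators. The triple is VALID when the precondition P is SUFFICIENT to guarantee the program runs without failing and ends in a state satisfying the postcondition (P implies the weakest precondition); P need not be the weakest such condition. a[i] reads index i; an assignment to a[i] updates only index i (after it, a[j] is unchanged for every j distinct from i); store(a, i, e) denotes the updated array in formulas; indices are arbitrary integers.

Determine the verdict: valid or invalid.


Working backward. After the program, the postcondition lim + 1 ≤ 3*lim ∨ 3*a[0] ≥ 0 must hold; in canonical form it is 2*lim ≥ 1 ∨ 3*a[0] ≥ 0.
Then branch requires 2*lim ≥ 1 ∨ 3*a[0] ≥ 0; else branch requires 2*lim ≥ 1 ∨ 3*store(a, lim, 2*lim)[0] ≥ 0.
Before the if: ((lim ≥ 8 ∧ a[v] ≠ 3) → (2*lim ≥ 1 ∨ 3*a[0] ≥ 0)) ∧ ((¬(lim ≥ 8 ∧ a[v] ≠ 3)) → (2*lim ≥ 1 ∨ 3*store(a, lim, 2*lim)[0] ≥ 0))
Then branch requires ((lim ≥ 8 ∧ store(a, 1, 2*lim + 7)[v] ≠ 3) → (2*lim ≥ 1 ∨ 3*a[0] ≥ 0)) ∧ ((¬(lim ≥ 8 ∧ store(a, 1, 2*lim + 7)[v] ≠ 3)) → (2*lim ≥ 1 ∨ 3*store(store(a, 1, 2*lim + 7), lim, 2*lim)[0] ≥ 0)); else branch requires ((v ≥ -1 ∧ a[v] ≠ 3) → (2*v ≥ -17 ∨ 3*a[0] ≥ 0)) ∧ ((¬(v ≥ -1 ∧ a[v] ≠ 3)) → (2*v ≥ -17 ∨ 3*store(a, v + 9, 2*v + 18)[0] ≥ 0)).
Before the if: ((3*v > -6 ↔ lim ≠ 1) → (((lim ≥ 8 ∧ store(a, 1, 2*lim + 7)[v] ≠ 3) → (2*lim ≥ 1 ∨ 3*a[0] ≥ 0)) ∧ ((¬(lim ≥ 8 ∧ store(a, 1, 2*lim + 7)[v] ≠ 3)) → (2*lim ≥ 1 ∨ 3*store(store(a, 1, 2*lim + 7), lim, 2*lim)[0] ≥ 0)))) ∧ ((¬(3*v > -6 ↔ lim ≠ 1)) → (((v ≥ -1 ∧ a[v] ≠ 3) → (2*v ≥ -17 ∨ 3*a[0] ≥ 0)) ∧ ((¬(v ≥ -1 ∧ a[v] ≠ 3)) → (2*v ≥ -17 ∨ 3*store(a, v + 9, 2*v + 18)[0] ≥ 0))))
Before v := a[0] - 3: ((3*a[0] > 3 ↔ lim ≠ 1) → (((lim ≥ 8 ∧ store(a, 1, 2*lim + 7)[a[0] - 3] ≠ 3) → (2*lim ≥ 1 ∨ 3*a[0] ≥ 0)) ∧ ((¬(lim ≥ 8 ∧ store(a, 1, 2*lim + 7)[a[0] - 3] ≠ 3)) → (2*lim ≥ 1 ∨ 3*store(store(a, 1, 2*lim + 7), lim, 2*lim)[0] ≥ 0)))) ∧ ((¬(3*a[0] > 3 ↔ lim ≠ 1)) → (((a[0] ≥ 2 ∧ a[a[0] - 3] ≠ 3) → (2*a[0] ≥ -11 ∨ 3*a[0] ≥ 0)) ∧ ((¬(a[0] ≥ 2 ∧ a[a[0] - 3] ≠ 3)) → (2*a[0] ≥ -11 ∨ 3*store(a, a[0] + 6, 2*a[0] + 12)[0] ≥ 0))))
The weakest precondition is ((3*a[0] > 3 ↔ lim ≠ 1) → (((lim ≥ 8 ∧ store(a, 1, 2*lim + 7)[a[0] - 3] ≠ 3) → (2*lim ≥ 1 ∨ 3*a[0] ≥ 0)) ∧ ((¬(lim ≥ 8 ∧ store(a, 1, 2*lim + 7)[a[0] - 3] ≠ 3)) → (2*lim ≥ 1 ∨ 3*store(store(a, 1, 2*lim + 7), lim, 2*lim)[0] ≥ 0)))) ∧ ((¬(3*a[0] > 3 ↔ lim ≠ 1)) → (((a[0] ≥ 2 ∧ a[a[0] - 3] ≠ 3) → (2*a[0] ≥ -11 ∨ 3*a[0] ≥ 0)) ∧ ((¬(a[0] ≥ 2 ∧ a[a[0] - 3] ≠ 3)) → (2*a[0] ≥ -11 ∨ 3*store(a, a[0] + 6, 2*a[0] + 12)[0] ≥ 0)))).
Check whether (3*a[0] > 3 → (((a[0] ≥ 2 ∧ a[a[0] - 3] ≠ 3) → (2*a[0] ≥ -11 ∨ 3*a[0] ≥ 0)) ∧ ((¬(a[0] ≥ 2 ∧ a[a[0] - 3] ≠ 3)) → (2*a[0] ≥ -11 ∨ 3*store(a, a[0] + 6, 2*a[0] + 12)[0] ≥ 0)))) ∧ lim = 2 implies it.
Countermodel: at the initial state a = {[-10] = 2, [-1] = 2, [0] = -7, [1] = 2, [2] = 2, elsewhere 2}, lim = 2, the precondition holds but the weakest precondition fails.
Answer: invalid


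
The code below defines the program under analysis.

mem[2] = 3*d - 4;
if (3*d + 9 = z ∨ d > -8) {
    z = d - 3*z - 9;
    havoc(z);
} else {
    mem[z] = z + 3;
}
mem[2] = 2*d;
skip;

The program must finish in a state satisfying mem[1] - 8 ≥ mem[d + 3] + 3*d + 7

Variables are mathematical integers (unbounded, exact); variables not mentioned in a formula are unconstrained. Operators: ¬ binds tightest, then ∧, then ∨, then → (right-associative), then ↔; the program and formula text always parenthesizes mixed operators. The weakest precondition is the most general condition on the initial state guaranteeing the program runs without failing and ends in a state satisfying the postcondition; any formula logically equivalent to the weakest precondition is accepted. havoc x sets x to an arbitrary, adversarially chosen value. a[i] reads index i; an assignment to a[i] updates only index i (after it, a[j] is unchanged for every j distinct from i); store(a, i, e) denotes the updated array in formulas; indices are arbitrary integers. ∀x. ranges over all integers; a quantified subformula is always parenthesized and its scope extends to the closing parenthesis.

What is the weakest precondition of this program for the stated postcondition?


Working backward. After the program, the postcondition mem[1] - 8 ≥ mem[d + 3] + 3*d + 7 must hold; in canonical form it is mem[1] ≥ mem[d + 3] + 3*d + 15.
Before skip: mem[1] ≥ mem[d + 3] + 3*d + 15
Before mem[2] := 2*d: mem[1] ≥ store(mem, 2, 2*d)[d + 3] + 3*d + 15
Then branch requires mem[1] ≥ store(mem, 2, 2*d)[d + 3] + 3*d + 15; else branch requires store(mem, z, z + 3)[1] ≥ store(store(mem, z, z + 3), 2, 2*d)[d + 3] + 3*d + 15.
Before the if: ((3*d = z - 9 ∨ d > -8) → mem[1] ≥ store(mem, 2, 2*d)[d + 3] + 3*d + 15) ∧ ((¬(3*d = z - 9 ∨ d > -8)) → store(mem, z, z + 3)[1] ≥ store(store(mem, z, z + 3), 2, 2*d)[d + 3] + 3*d + 15)
Before mem[2] := 3*d - 4: ((3*d = z - 9 ∨ d > -8) → mem[1] ≥ store(store(mem, 2, 3*d - 4), 2, 2*d)[d + 3] + 3*d + 15) ∧ ((¬(3*d = z - 9 ∨ d > -8)) → store(store(mem, 2, 3*d - 4), z, z + 3)[1] ≥ store(store(store(mem, 2, 3*d - 4), z, z + 3), 2, 2*d)[d + 3] + 3*d + 15)
Answer: WP = ((3*d = z - 9 ∨ d > -8) → mem[1] ≥ store(store(mem, 2, 3*d - 4), 2, 2*d)[d + 3] + 3*d + 15) ∧ ((¬(3*d = z - 9 ∨ d > -8)) → store(store(mem, 2, 3*d - 4), z, z + 3)[1] ≥ store(store(store(mem, 2, 3*d - 4), z, z + 3), 2, 2*d)[d + 3] + 3*d + 15)


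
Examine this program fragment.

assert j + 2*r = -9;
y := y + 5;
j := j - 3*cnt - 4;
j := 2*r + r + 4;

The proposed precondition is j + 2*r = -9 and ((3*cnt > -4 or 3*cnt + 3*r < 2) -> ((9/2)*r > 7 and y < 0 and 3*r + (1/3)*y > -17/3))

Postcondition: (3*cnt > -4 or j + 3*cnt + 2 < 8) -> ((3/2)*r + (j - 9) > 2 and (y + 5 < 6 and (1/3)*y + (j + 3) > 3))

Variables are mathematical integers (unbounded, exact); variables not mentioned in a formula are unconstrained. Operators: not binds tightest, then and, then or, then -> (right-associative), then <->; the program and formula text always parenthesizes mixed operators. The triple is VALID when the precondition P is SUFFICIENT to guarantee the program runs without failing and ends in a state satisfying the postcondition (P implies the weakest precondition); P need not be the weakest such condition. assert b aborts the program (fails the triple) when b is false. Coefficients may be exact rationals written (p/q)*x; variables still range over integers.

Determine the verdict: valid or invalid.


Working backward. After the program, the postcondition (3*cnt > -4 or j + 3*cnt + 2 < 8) -> ((3/2)*r + (j - 9) > 2 and (y + 5 < 6 and (1/3)*y + (j + 3) > 3)) must hold; in canonical form it is (3*cnt > -4 or 3*cnt + j < 6) -> (j + (3/2)*r > 11 and y < 1 and j + (1/3)*y > 0).
Before j := 2*r + r + 4: (3*cnt > -4 or 3*cnt + 3*r < 2) -> ((9/2)*r > 7 and y < 1 and 3*r + (1/3)*y > -4)
Before j := j - 3*cnt - 4: (3*cnt > -4 or 3*cnt + 3*r < 2) -> ((9/2)*r > 7 and y < 1 and 3*r + (1/3)*y > -4)
Before y := y + 5: (3*cnt > -4 or 3*cnt + 3*r < 2) -> ((9/2)*r > 7 and y < -4 and 3*r + (1/3)*y > -17/3)
Before assert j + 2*r = -9: j + 2*r = -9 and ((3*cnt > -4 or 3*cnt + 3*r < 2) -> ((9/2)*r > 7 and y < -4 and 3*r + (1/3)*y > -17/3))
The weakest precondition is j + 2*r = -9 and ((3*cnt > -4 or 3*cnt + 3*r < 2) -> ((9/2)*r > 7 and y < -4 and 3*r + (1/3)*y > -17/3)).
Check whether j + 2*r = -9 and ((3*cnt > -4 or 3*cnt + 3*r < 2) -> ((9/2)*r > 7 and y < 0 and 3*r + (1/3)*y > -17/3)) implies it.
Countermodel: at the initial state cnt = -2, j = -13, r = 2, y = -1, the precondition holds but the weakest precondition fails.
Answer: invalid


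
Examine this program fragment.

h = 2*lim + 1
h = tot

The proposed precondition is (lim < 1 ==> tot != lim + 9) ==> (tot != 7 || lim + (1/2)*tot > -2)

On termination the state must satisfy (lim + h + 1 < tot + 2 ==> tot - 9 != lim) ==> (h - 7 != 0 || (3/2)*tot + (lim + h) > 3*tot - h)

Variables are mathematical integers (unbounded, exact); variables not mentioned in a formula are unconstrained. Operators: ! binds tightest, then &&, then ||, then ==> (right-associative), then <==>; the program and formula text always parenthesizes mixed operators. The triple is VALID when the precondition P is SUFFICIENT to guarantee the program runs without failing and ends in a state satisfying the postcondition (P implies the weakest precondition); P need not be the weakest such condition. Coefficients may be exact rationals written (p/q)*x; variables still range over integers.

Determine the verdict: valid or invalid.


Working backward. After the program, the postcondition (lim + h + 1 < tot + 2 ==> tot - 9 != lim) ==> (h - 7 != 0 || (3/2)*tot + (lim + h) > 3*tot - h) must hold; in canonical form it is (h + lim < tot + 1 ==> tot != lim + 9) ==> (h != 7 || 2*h + lim > (3/2)*tot).
Before h := tot: (lim < 1 ==> tot != lim + 9) ==> (tot != 7 || lim + (1/2)*tot > 0)
Before h := 2*lim + 1: (lim < 1 ==> tot != lim + 9) ==> (tot != 7 || lim + (1/2)*tot > 0)
The weakest precondition is (lim < 1 ==> tot != lim + 9) ==> (tot != 7 || lim + (1/2)*tot > 0).
Check whether (lim < 1 ==> tot != lim + 9) ==> (tot != 7 || lim + (1/2)*tot > -2) implies it.
Countermodel: at the initial state lim = -5, tot = 7, the precondition holds but the weakest precondition fails.
Answer: invalid


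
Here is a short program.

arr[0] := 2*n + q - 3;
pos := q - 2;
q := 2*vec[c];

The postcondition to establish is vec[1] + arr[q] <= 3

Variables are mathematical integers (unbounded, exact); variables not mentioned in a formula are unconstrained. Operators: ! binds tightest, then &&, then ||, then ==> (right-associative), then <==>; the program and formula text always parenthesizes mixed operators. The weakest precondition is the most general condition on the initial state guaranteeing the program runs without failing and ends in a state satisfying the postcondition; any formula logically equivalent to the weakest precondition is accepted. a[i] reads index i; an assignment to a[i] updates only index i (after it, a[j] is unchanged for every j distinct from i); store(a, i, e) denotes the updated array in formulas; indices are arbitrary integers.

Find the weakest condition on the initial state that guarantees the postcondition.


Working backward. After the program, the postcondition vec[1] + arr[q] <= 3 must hold; in canonical form it is arr[q] + vec[1] <= 3.
Before q := 2*vec[c]: arr[2*vec[c]] + vec[1] <= 3
Before pos := q - 2: arr[2*vec[c]] + vec[1] <= 3
Before arr[0] := 2*n + q - 3: vec[1] + store(arr, 0, 2*n + q - 3)[2*vec[c]] <= 3
Answer: WP = vec[1] + store(arr, 0, 2*n + q - 3)[2*vec[c]] <= 3


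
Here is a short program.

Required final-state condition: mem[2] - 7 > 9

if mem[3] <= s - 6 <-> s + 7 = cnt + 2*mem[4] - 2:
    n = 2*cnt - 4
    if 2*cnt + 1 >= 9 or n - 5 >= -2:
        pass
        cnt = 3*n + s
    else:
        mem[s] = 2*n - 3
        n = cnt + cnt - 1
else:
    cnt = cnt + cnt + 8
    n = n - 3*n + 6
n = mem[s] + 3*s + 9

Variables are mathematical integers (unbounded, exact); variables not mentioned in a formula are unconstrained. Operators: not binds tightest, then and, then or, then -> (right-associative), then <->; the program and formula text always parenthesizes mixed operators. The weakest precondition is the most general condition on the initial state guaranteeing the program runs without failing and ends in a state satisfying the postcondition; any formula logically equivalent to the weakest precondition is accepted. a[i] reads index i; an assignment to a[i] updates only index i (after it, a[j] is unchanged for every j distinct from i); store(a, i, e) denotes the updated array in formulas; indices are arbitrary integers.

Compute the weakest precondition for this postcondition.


Working backward. After the program, the postcondition mem[2] - 7 > 9 must hold; in canonical form it is mem[2] > 16.
Before n := mem[s] + 3*s + 9: mem[2] > 16
Then branch requires ((2*cnt >= 8 or 2*cnt >= 7) -> mem[2] > 16) and ((not (2*cnt >= 8 or 2*cnt >= 7)) -> store(mem, s, 4*cnt - 11)[2] > 16); else branch requires mem[2] > 16.
Before the if: ((mem[3] <= s - 6 <-> s = 2*mem[4] + cnt - 9) -> (((2*cnt >= 8 or 2*cnt >= 7) -> mem[2] > 16) and ((not (2*cnt >= 8 or 2*cnt >= 7)) -> store(mem, s, 4*cnt - 11)[2] > 16))) and ((not (mem[3] <= s - 6 <-> s = 2*mem[4] + cnt - 9)) -> mem[2] > 16)
Answer: WP = ((mem[3] <= s - 6 <-> s = 2*mem[4] + cnt - 9) -> (((2*cnt >= 8 or 2*cnt >= 7) -> mem[2] > 16) and ((not (2*cnt >= 8 or 2*cnt >= 7)) -> store(mem, s, 4*cnt - 11)[2] > 16))) and ((not (mem[3] <= s - 6 <-> s = 2*mem[4] + cnt - 9)) -> mem[2] > 16)


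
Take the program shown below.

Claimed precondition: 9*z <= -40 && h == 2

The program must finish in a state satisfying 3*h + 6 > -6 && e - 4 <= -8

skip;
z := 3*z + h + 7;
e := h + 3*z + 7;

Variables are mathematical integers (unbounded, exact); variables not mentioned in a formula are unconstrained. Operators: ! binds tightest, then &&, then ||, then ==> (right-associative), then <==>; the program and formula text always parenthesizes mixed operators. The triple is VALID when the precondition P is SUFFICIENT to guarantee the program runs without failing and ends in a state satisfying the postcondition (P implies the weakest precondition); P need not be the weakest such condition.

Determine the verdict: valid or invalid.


Working backward. After the program, the postcondition 3*h + 6 > -6 && e - 4 <= -8 must hold; in canonical form it is 3*h > -12 && e <= -4.
Before e := h + 3*z + 7: 3*h > -12 && h + 3*z <= -11
Before z := 3*z + h + 7: 3*h > -12 && 4*h + 9*z <= -32
Before skip: 3*h > -12 && 4*h + 9*z <= -32
The weakest precondition is 3*h > -12 && 4*h + 9*z <= -32.
Check whether 9*z <= -40 && h == 2 implies it.
Every state satisfying the precondition satisfies the weakest precondition: the implication holds.
Answer: valid


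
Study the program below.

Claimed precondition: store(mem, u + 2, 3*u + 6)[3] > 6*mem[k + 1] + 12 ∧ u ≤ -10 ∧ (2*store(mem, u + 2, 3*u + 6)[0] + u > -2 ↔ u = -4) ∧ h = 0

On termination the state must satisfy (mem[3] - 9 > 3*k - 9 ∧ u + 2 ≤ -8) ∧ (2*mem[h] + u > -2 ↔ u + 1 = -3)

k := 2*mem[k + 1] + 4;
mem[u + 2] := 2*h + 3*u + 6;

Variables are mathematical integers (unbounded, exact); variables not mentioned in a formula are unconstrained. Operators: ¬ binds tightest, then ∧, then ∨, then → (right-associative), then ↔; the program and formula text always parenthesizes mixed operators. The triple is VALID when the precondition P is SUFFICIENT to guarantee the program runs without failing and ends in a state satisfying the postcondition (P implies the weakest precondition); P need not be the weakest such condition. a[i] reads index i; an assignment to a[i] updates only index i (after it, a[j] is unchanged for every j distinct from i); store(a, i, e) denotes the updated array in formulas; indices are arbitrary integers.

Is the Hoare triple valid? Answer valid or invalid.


Working backward. After the program, the postcondition (mem[3] - 9 > 3*k - 9 ∧ u + 2 ≤ -8) ∧ (2*mem[h] + u > -2 ↔ u + 1 = -3) must hold; in canonical form it is mem[3] > 3*k ∧ u ≤ -10 ∧ (2*mem[h] + u > -2 ↔ u = -4).
Before mem[u + 2] := 2*h + 3*u + 6: store(mem, u + 2, 2*h + 3*u + 6)[3] > 3*k ∧ u ≤ -10 ∧ (2*store(mem, u + 2, 2*h + 3*u + 6)[h] + u > -2 ↔ u = -4)
Before k := 2*mem[k + 1] + 4: store(mem, u + 2, 2*h + 3*u + 6)[3] > 6*mem[k + 1] + 12 ∧ u ≤ -10 ∧ (2*store(mem, u + 2, 2*h + 3*u + 6)[h] + u > -2 ↔ u = -4)
The weakest precondition is store(mem, u + 2, 2*h + 3*u + 6)[3] > 6*mem[k + 1] + 12 ∧ u ≤ -10 ∧ (2*store(mem, u + 2, 2*h + 3*u + 6)[h] + u > -2 ↔ u = -4).
Check whether store(mem, u + 2, 3*u + 6)[3] > 6*mem[k + 1] + 12 ∧ u ≤ -10 ∧ (2*store(mem, u + 2, 3*u + 6)[0] + u > -2 ↔ u = -4) ∧ h = 0 implies it.
Every state satisfying the precondition satisfies the weakest precondition: the implication holds.
Answer: valid


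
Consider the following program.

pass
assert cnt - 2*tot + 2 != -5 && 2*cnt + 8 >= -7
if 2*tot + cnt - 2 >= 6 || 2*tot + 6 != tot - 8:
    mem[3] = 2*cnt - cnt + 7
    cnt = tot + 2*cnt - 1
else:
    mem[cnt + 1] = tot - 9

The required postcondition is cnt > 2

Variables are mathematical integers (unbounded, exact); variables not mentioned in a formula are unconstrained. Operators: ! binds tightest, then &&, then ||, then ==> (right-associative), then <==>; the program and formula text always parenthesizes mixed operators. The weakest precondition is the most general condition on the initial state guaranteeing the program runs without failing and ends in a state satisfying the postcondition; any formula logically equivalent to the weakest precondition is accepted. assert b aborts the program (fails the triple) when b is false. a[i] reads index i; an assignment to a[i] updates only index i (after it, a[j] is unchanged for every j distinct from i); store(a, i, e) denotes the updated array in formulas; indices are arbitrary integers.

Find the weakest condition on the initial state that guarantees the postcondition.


Working backward. After the program, cnt > 2 must hold.
Then branch requires 2*cnt + tot > 3; else branch requires cnt > 2.
Before the if: ((cnt + 2*tot >= 8 || tot != -14) ==> 2*cnt + tot > 3) && ((!(cnt + 2*tot >= 8 || tot != -14)) ==> cnt > 2)
Before assert cnt - 2*tot + 2 != -5 && 2*cnt + 8 >= -7: cnt != 2*tot - 7 && 2*cnt >= -15 && ((cnt + 2*tot >= 8 || tot != -14) ==> 2*cnt + tot > 3) && ((!(cnt + 2*tot >= 8 || tot != -14)) ==> cnt > 2)
Before skip: cnt != 2*tot - 7 && 2*cnt >= -15 && ((cnt + 2*tot >= 8 || tot != -14) ==> 2*cnt + tot > 3) && ((!(cnt + 2*tot >= 8 || tot != -14)) ==> cnt > 2)
Answer: WP = cnt != 2*tot - 7 && 2*cnt >= -15 && ((cnt + 2*tot >= 8 || tot != -14) ==> 2*cnt + tot > 3) && ((!(cnt + 2*tot >= 8 || tot != -14)) ==> cnt > 2)


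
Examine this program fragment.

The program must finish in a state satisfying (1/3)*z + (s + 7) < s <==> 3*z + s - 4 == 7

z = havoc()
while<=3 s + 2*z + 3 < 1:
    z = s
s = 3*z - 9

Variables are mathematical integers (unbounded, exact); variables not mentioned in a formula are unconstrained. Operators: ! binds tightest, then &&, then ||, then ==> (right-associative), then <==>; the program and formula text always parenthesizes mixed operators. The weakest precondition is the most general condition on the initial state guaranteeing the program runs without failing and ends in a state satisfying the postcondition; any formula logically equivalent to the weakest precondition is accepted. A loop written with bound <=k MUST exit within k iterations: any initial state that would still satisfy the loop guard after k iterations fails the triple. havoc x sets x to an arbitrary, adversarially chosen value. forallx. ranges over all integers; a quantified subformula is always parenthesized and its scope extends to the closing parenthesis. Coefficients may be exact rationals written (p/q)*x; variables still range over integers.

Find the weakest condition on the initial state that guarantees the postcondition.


Working backward. After the program, the postcondition (1/3)*z + (s + 7) < s <==> 3*z + s - 4 == 7 must hold; in canonical form it is (1/3)*z < -7 <==> s + 3*z == 11.
Before s := 3*z - 9: (1/3)*z < -7 <==> 6*z == 20
Before the loop (bound <=3), unroll the exhaustion recursion (WP_0 = exit-now case; WP_j = one more guarded iteration, up to j = 3):
  WP_0: (!(s + 2*z < -2)) && ((1/3)*z < -7 <==> 6*z == 20)
  WP_1: (s + 2*z < -2 ==> ((!(3*s < -2)) && ((1/3)*s < -7 <==> 6*s == 20))) && ((!(s + 2*z < -2)) ==> ((1/3)*z < -7 <==> 6*z == 20))
  WP_2: (s + 2*z < -2 ==> ((3*s < -2 ==> ((!(3*s < -2)) && ((1/3)*s < -7 <==> 6*s == 20))) && ((!(3*s < -2)) ==> ((1/3)*s < -7 <==> 6*s == 20)))) && ((!(s + 2*z < -2)) ==> ((1/3)*z < -7 <==> 6*z == 20))
  WP_3: (s + 2*z < -2 ==> ((3*s < -2 ==> ((3*s < -2 ==> ((!(3*s < -2)) && ((1/3)*s < -7 <==> 6*s == 20))) && ((!(3*s < -2)) ==> ((1/3)*s < -7 <==> 6*s == 20)))) && ((!(3*s < -2)) ==> ((1/3)*s < -7 <==> 6*s == 20)))) && ((!(s + 2*z < -2)) ==> ((1/3)*z < -7 <==> 6*z == 20))
So before the loop: (s + 2*z < -2 ==> ((3*s < -2 ==> ((3*s < -2 ==> ((!(3*s < -2)) && ((1/3)*s < -7 <==> 6*s == 20))) && ((!(3*s < -2)) ==> ((1/3)*s < -7 <==> 6*s == 20)))) && ((!(3*s < -2)) ==> ((1/3)*s < -7 <==> 6*s == 20)))) && ((!(s + 2*z < -2)) ==> ((1/3)*z < -7 <==> 6*z == 20))
Before havoc z: forall z_1. ((s + 2*z_1 < -2 ==> ((3*s < -2 ==> ((3*s < -2 ==> ((!(3*s < -2)) && ((1/3)*s < -7 <==> 6*s == 20))) && ((!(3*s < -2)) ==> ((1/3)*s < -7 <==> 6*s == 20)))) && ((!(3*s < -2)) ==> ((1/3)*s < -7 <==> 6*s == 20)))) && ((!(s + 2*z_1 < -2)) ==> ((1/3)*z_1 < -7 <==> 6*z_1 == 20)))
Answer: WP = forall z_1. ((s + 2*z_1 < -2 ==> ((3*s < -2 ==> ((3*s < -2 ==> ((!(3*s < -2)) && ((1/3)*s < -7 <==> 6*s == 20))) && ((!(3*s < -2)) ==> ((1/3)*s < -7 <==> 6*s == 20)))) && ((!(3*s < -2)) ==> ((1/3)*s < -7 <==> 6*s == 20)))) && ((!(s + 2*z_1 < -2)) ==> ((1/3)*z_1 < -7 <==> 6*z_1 == 20)))


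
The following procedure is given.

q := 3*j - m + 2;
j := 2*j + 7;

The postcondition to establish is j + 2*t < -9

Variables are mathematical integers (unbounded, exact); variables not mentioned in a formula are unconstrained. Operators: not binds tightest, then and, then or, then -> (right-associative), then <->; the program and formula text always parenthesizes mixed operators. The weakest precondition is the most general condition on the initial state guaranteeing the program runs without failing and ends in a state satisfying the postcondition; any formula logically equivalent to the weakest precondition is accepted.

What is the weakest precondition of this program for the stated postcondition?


Working backward. After the program, j + 2*t < -9 must hold.
Before j := 2*j + 7: 2*j + 2*t < -16
Before q := 3*j - m + 2: 2*j + 2*t < -16
Answer: WP = 2*j + 2*t < -16
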